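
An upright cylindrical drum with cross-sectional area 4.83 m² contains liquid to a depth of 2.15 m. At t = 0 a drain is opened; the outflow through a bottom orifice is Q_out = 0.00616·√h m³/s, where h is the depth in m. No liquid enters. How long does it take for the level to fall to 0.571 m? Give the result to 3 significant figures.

With no inflow, A dh/dt = −0.00616 √h.
∫ h^(−1/2) dh = −(0.00616/A) ∫ dt, giving 2√h = 2√h₀ − (0.00616/A) t.
t = 2A(√h₀ − √h)/0.00616 = 2·4.83·(√2.15 − √0.571)/0.00616
  = 9.6600 × (1.4663 − 0.75565) / 0.00616 = 1114.4 s.

1110 s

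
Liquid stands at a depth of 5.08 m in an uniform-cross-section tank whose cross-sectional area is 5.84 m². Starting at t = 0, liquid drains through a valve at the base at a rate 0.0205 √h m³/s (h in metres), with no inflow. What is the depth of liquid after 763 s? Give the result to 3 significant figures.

A dh/dt = −Q_out = −0.0205 √h.
Separate and integrate: 2(√h − √h₀) = −(0.0205/A) t.
√h = √5.08 − 0.0205·763/(2·5.84) = 2.2539 − 1.3392 = 0.91472.
h = 0.91472² = 0.83671 m.

0.837 m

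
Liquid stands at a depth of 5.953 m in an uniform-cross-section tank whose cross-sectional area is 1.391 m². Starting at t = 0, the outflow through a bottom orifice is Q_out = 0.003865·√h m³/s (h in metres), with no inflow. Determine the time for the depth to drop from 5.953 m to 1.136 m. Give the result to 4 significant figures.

989.0 s

A dh/dt = −Q_out = −0.003865 √h.
Separate and integrate: 2(√h − √h₀) = −(0.003865/A) t.
t = 2A(√h₀ − √h)/0.003865 = 2·1.391·(√5.953 − √1.136)/0.003865
  = 2.78200 × (2.43988 − 1.06583) / 0.003865 = 989.027 s.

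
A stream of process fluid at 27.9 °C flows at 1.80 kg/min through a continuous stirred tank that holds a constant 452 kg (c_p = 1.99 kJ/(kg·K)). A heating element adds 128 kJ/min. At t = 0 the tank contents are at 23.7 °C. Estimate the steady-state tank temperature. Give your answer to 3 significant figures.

Unsteady energy balance on the tank contents: M c_p dT/dt = ṁ c_p (T_in − T) + 128.
At steady state dT/dt = 0 ⇒ T_ss = T_in + Q̇/(ṁ c_p) = 27.9 + 128/(1.80·1.99) = 63.634 °C.

63.6 °C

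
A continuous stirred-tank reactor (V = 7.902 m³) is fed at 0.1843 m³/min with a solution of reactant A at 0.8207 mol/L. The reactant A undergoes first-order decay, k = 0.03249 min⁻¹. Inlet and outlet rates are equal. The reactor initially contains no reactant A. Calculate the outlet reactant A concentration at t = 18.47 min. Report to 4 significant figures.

0.2206 mol/L

V dC/dt = Q(C_in − C) − k V C.
This is linear with rate a = Q/V + k = 0.0558132 min⁻¹.
C_ss = Q C_in/(Q + kV) = 0.342954 mol/L; C(t) = C_ss + (C₀ − C_ss) e^(−a t).
C(18.47) = 0.342954 + (-0.342954)·e^(−0.0558132·18.47) = 0.342954 + (-0.342954)·0.356697 = 0.220623 mol/L.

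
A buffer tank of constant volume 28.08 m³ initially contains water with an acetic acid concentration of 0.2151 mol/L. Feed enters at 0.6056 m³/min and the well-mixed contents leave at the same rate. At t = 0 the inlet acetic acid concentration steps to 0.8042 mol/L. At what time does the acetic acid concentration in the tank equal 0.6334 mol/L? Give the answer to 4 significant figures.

57.41 min

Species balance: V dC/dt = Q(C_in − C) ⇒ τ = V/Q = 46.3672 min.
C(t) = C_in + (C₀ − C_in) e^(−t/τ). Set C = 0.6334 and solve for t:
e^(−t/τ) = (C − C_in)/(C₀ − C_in) = (0.6334 − 0.8042)/(0.2151 − 0.8042) = 0.289934
t = −τ ln(…) = 46.3672 × 1.23810 = 57.4074 min.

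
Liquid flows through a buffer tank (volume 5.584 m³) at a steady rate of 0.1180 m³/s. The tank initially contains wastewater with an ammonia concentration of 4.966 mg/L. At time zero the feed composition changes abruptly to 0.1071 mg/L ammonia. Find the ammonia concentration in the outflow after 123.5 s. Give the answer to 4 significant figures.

Mass balance on the solute (V constant): V dC/dt = Q(C_in − C).
So dC/dt = (C_in − C)/τ with τ = V/Q = 5.584/0.1180 = 47.3220 s.
Integrating: C(t) = C_in + (C₀ − C_in) e^(−t/τ).
C(123.5) = 0.1071 + (4.966 − 0.1071)·e^(−123.5/47.3220) = 0.1071 + (4.85890)·0.0735509 = 0.464476 mg/L.

0.4645 mg/L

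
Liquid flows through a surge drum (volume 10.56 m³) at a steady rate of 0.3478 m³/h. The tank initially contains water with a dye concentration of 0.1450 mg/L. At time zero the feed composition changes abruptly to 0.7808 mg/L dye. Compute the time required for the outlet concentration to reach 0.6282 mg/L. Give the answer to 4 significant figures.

Mass balance on the solute (V constant): V dC/dt = Q(C_in − C), so τ = V/Q = 30.3623 h.
C(t) = C_in + (C₀ − C_in) e^(−t/τ). Set C = 0.6282 and solve for t:
e^(−t/τ) = (C − C_in)/(C₀ − C_in) = (0.6282 − 0.7808)/(0.1450 − 0.7808) = 0.240013
t = −τ ln(…) = 30.3623 × 1.42706 = 43.3289 h.

43.33 h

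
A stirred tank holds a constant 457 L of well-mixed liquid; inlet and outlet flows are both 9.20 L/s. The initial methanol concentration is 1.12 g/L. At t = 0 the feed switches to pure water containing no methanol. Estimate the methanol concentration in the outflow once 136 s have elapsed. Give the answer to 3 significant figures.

Species balance on the tank: V dC/dt = Q(C_in − C).
Rewrite as dC/dt + C/τ = C_in/τ, τ = V/Q = 49.674 s.
This is linear first-order; C(t) = C_in + (C₀ − C_in) e^(−t/τ).
C(136) = 0 + (1.12 − 0)·e^(−136/49.674) = 0 + (1.1200)·0.064709 = 0.072474 g/L.

0.0725 g/L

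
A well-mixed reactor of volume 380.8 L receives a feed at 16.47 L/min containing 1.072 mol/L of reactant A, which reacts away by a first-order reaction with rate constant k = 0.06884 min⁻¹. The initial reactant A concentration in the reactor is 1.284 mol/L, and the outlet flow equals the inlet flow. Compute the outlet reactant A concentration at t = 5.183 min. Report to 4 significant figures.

Accumulation = in − out − consumed: V dC/dt = Q C_in − Q C − k V C.
This is linear with rate a = Q/V + k = 0.112091 min⁻¹.
C_ss = Q C_in/(Q + kV) = 0.413638 mol/L; C(t) = C_ss + (C₀ − C_ss) e^(−a t).
C(5.183) = 0.413638 + (0.870362)·e^(−0.112091·5.183) = 0.413638 + (0.870362)·0.559357 = 0.900481 mol/L.

0.9005 mol/L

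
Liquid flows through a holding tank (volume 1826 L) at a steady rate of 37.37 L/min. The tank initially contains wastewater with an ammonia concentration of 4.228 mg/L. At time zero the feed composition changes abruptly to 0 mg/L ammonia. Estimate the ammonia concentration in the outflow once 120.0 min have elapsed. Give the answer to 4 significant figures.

0.3627 mg/L

Unsteady species balance (constant V, well mixed): V dC/dt = Q(C_in − C).
Time constant τ = V/Q = 1826/37.37 = 48.8627 min.
C approaches C_in exponentially: C(t) = C_in + (C₀ − C_in) e^(−t/τ).
C(120.0) = 0 + (4.228 − 0)·e^(−120.0/48.8627) = 0 + (4.22800)·0.0857894 = 0.362718 mg/L.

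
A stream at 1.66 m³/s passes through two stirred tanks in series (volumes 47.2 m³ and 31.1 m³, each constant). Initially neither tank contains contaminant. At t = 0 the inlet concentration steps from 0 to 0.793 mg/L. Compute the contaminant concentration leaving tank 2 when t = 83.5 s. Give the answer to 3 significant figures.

0.687 mg/L

Species balance on tank i: dCᵢ/dt = (Cᵢ₋₁ − Cᵢ)/τᵢ with τᵢ = Vᵢ/Q.
τ₁ = 47.2/1.66 = 28.434 s; τ₂ = 31.1/1.66 = 18.735 s.
Solving the cascade with C₁(0)=C₂(0)=0 gives C₂(t) = C_in[1 − (τ₁ e^(−t/τ₁) − τ₂ e^(−t/τ₂))/(τ₁ − τ₂)].
At t = 83.5: e^(−t/τ₁) = 0.053043, e^(−t/τ₂) = 0.011598.
C₂ = 0.793·[1 − (28.434·0.053043 − 18.735·0.011598)/(9.6988)] = 0.793·0.86690 = 0.68745 mg/L.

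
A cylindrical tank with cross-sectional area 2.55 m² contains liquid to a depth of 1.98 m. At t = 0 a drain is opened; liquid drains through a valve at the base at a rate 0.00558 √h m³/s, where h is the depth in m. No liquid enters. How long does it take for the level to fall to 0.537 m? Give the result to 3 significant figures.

616 s

With no inflow, A dh/dt = −0.00558 √h.
Separate and integrate: 2(√h − √h₀) = −(0.00558/A) t.
t = 2A(√h₀ − √h)/0.00558 = 2·2.55·(√1.98 − √0.537)/0.00558
  = 5.1000 × (1.4071 − 0.73280) / 0.00558 = 616.32 s.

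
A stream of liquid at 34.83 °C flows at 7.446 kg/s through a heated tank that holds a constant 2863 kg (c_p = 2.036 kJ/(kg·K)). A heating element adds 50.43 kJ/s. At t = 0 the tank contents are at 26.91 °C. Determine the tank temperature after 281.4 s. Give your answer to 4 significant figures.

First-law balance (no shaft work): M c_p dT/dt = ṁ c_p (T_in − T) + 50.43.
Rearrange: dT/dt = (T_ss − T)/τ with τ = M/ṁ = 384.502 s and T_ss = T_in + Q̇/(ṁ c_p) = 38.1565 °C.
T approaches T_ss exponentially: T(t) = T_ss + (T₀ − T_ss) e^(−t/τ).
T(281.4) = 38.1565 + (-11.2465)·e^(−281.4/384.502) = 38.1565 + (-11.2465)·0.481015 = 32.7468 °C.

32.75 °C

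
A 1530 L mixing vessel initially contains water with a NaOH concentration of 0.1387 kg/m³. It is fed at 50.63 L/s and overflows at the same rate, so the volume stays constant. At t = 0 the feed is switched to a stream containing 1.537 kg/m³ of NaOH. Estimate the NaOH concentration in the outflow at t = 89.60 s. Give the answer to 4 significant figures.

1.465 kg/m³

Species balance on the tank: V dC/dt = Q(C_in − C).
Rewrite as dC/dt + C/τ = C_in/τ, τ = V/Q = 30.2192 s.
Solution: C(t) = C_in + (C₀ − C_in) e^(−t/τ).
C(89.60) = 1.537 + (0.1387 − 1.537)·e^(−89.60/30.2192) = 1.537 + (-1.39830)·0.0515605 = 1.46490 kg/m³.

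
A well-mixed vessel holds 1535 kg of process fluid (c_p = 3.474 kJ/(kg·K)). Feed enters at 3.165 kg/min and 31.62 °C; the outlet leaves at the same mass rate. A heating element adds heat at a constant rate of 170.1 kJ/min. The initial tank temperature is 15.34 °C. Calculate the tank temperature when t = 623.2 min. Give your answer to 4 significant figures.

38.31 °C

M c_p dT/dt = ṁ c_p (T_in − T) + Q̇.
τ = M/ṁ = 484.992 min; T_ss = T_in + Q̇/(ṁ c_p) = 31.62 + 170.1/(3.165·3.474) = 47.0904 °C.
T approaches T_ss exponentially: T(t) = T_ss + (T₀ − T_ss) e^(−t/τ).
T(623.2) = 47.0904 + (-31.7504)·e^(−623.2/484.992) = 47.0904 + (-31.7504)·0.276659 = 38.3063 °C.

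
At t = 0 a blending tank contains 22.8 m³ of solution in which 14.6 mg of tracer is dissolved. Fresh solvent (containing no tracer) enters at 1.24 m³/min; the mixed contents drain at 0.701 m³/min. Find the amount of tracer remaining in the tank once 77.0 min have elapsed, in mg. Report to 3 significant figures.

Total volume: dV/dt = Q_in − Q_out = 0.53900 m³/min, so V(t) = 22.8 + 0.53900 t and V(77.0) = 64.303 m³.
Solute balance: dm/dt = 0 − Q_out C = −Q_out m/V(t).
dm/m = −Q_out dt/(V₀ + 0.53900 t); integrating gives ln(m/m₀) = −(Q_out/(Q_in−Q_out)) ln(V/V₀).
m = m₀ (V₀/V)^(Q_out/(Q_in−Q_out)) = 14.6 × (22.8/64.303)^(1.3006) = 3.7907 mg.

3.79 mg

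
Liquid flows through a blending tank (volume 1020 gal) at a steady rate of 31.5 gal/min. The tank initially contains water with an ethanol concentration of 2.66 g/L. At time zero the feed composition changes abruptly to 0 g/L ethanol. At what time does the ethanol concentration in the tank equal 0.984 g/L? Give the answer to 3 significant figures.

Accumulation = in − out for the solute gives V dC/dt = Q(C_in − C), so τ = V/Q = 32.381 min.
C(t) = C_in + (C₀ − C_in) e^(−t/τ). Set C = 0.984 and solve for t:
e^(−t/τ) = (C − C_in)/(C₀ − C_in) = (0.984 − 0)/(2.66 − 0) = 0.36992
t = −τ ln(…) = 32.381 × 0.99446 = 32.201 min.

32.2 min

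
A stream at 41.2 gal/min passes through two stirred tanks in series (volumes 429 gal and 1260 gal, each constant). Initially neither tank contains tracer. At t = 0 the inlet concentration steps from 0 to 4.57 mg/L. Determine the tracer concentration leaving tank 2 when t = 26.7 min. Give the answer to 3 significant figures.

1.86 mg/L

Each tank obeys Vᵢ dCᵢ/dt = Q(Cᵢ₋₁ − Cᵢ), so τᵢ = Vᵢ/Q.
τ₁ = 429/41.2 = 10.413 min; τ₂ = 1260/41.2 = 30.583 min.
Solving the cascade with C₁(0)=C₂(0)=0 gives C₂(t) = C_in[1 − (τ₁ e^(−t/τ₁) − τ₂ e^(−t/τ₂))/(τ₁ − τ₂)].
At t = 26.7: e^(−t/τ₁) = 0.076981, e^(−t/τ₂) = 0.41768.
C₂ = 4.57·[1 − (10.413·0.076981 − 30.583·0.41768)/(-20.170)] = 4.57·0.40644 = 1.8574 mg/L.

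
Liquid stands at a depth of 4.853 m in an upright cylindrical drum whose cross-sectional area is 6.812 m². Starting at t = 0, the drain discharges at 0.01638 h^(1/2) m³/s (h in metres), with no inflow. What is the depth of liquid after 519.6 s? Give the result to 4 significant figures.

With no inflow, A dh/dt = −0.01638 √h.
This is separable: 2 d(√h)/dt = −0.01638/A, so √h = √h₀ − (0.01638/(2A)) t.
√h = √4.853 − 0.01638·519.6/(2·6.812) = 2.20295 − 0.624710 = 1.57824.
h = 1.57824² = 2.49085 m.

2.491 m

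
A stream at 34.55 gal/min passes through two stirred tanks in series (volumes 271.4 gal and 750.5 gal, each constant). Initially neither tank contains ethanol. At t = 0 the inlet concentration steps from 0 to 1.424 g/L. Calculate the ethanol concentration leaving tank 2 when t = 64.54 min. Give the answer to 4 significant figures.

Each tank obeys Vᵢ dCᵢ/dt = Q(Cᵢ₋₁ − Cᵢ), so τᵢ = Vᵢ/Q.
τ₁ = 271.4/34.55 = 7.85528 min; τ₂ = 750.5/34.55 = 21.7221 min.
Solving the cascade with C₁(0)=C₂(0)=0 gives C₂(t) = C_in[1 − (τ₁ e^(−t/τ₁) − τ₂ e^(−t/τ₂))/(τ₁ − τ₂)].
At t = 64.54: e^(−t/τ₁) = 0.000270260, e^(−t/τ₂) = 0.0512437.
C₂ = 1.424·[1 − (7.85528·0.000270260 − 21.7221·0.0512437)/(-13.8669)] = 1.424·0.919881 = 1.30991 g/L.

1.310 g/L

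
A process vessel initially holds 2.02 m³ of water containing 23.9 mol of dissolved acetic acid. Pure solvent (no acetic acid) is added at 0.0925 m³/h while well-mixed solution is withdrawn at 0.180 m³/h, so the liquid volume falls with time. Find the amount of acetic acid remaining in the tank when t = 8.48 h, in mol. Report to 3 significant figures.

Total volume: dV/dt = Q_in − Q_out = -0.087500 m³/h, so V(t) = 2.02 − 0.087500 t and V(8.48) = 1.2780 m³.
Solute balance: dm/dt = 0 − Q_out C = −Q_out m/V(t).
dm/m = −Q_out dt/(V₀ − 0.087500 t); integrating gives ln(m/m₀) = −(Q_out/(Q_in−Q_out)) ln(V/V₀).
m = m₀ (V₀/V)^(Q_out/(Q_in−Q_out)) = 23.9 × (2.02/1.2780)^(-2.0571) = 9.3196 mol.

9.32 mol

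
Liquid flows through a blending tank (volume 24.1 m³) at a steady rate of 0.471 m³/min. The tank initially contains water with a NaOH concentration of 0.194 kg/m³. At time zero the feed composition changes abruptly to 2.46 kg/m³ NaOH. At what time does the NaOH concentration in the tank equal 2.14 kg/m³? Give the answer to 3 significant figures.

Mass balance on the solute (V constant): V dC/dt = Q(C_in − C), so τ = V/Q = 51.168 min.
C(t) = C_in + (C₀ − C_in) e^(−t/τ). Set C = 2.14 and solve for t:
e^(−t/τ) = (C − C_in)/(C₀ − C_in) = (2.14 − 2.46)/(0.194 − 2.46) = 0.14122
t = −τ ln(…) = 51.168 × 1.9575 = 100.16 min.

100 min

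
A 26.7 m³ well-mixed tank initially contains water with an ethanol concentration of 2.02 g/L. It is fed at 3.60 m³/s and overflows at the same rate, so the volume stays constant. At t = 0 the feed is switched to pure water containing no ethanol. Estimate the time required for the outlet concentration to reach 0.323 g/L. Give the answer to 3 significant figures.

13.6 s

Species balance: V dC/dt = Q(C_in − C) ⇒ τ = V/Q = 7.4167 s.
C(t) = C_in + (C₀ − C_in) e^(−t/τ). Set C = 0.323 and solve for t:
e^(−t/τ) = (C − C_in)/(C₀ − C_in) = (0.323 − 0)/(2.02 − 0) = 0.15990
t = −τ ln(…) = 7.4167 × 1.8332 = 13.596 s.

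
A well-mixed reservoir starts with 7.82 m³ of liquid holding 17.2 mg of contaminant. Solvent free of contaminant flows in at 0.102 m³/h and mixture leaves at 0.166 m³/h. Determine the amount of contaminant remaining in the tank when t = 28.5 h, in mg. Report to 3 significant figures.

Total volume: dV/dt = Q_in − Q_out = -0.064000 m³/h, so V(t) = 7.82 − 0.064000 t and V(28.5) = 5.9960 m³.
Species balance (pure solvent in): dm/dt = −Q_out · m/V(t).
Separate: dm/m = −Q_out dt/V(t) ⇒ ln(m/m₀) = −(Q_out/(Q_in−Q_out)) ln(V/V₀).
m = m₀ (V₀/V)^(Q_out/(Q_in−Q_out)) = 17.2 × (7.82/5.9960)^(-2.5937) = 8.6368 mg.

8.64 mg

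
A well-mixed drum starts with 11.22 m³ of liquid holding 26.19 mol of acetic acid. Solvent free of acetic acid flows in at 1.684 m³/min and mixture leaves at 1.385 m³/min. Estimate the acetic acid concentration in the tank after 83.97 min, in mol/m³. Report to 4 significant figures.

0.003122 mol/m³

Let m(t) be the amount of acetic acid. Volume: V(t) = V₀ + (Q_in − Q_out) t = 11.22 + 0.299000 t; V(83.97) = 36.3270 m³.
Species balance (pure solvent in): dm/dt = −Q_out · m/V(t).
Separate: dm/m = −Q_out dt/V(t) ⇒ ln(m/m₀) = −(Q_out/(Q_in−Q_out)) ln(V/V₀).
m = m₀ (V₀/V)^(Q_out/(Q_in−Q_out)) = 26.19 × (11.22/36.3270)^(4.63211) = 0.113413 mol.
C = m/V = 0.113413/36.3270 = 0.00312200 mol/m³.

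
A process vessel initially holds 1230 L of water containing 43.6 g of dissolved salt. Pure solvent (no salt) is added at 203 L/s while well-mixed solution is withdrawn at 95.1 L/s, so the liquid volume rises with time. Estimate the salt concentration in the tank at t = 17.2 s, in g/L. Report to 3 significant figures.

Total volume: dV/dt = Q_in − Q_out = 107.90 L/s, so V(t) = 1230 + 107.90 t and V(17.2) = 3085.9 L.
Solute balance: dm/dt = 0 − Q_out C = −Q_out m/V(t).
dm/m = −Q_out dt/(V₀ + 107.90 t); integrating gives ln(m/m₀) = −(Q_out/(Q_in−Q_out)) ln(V/V₀).
m = m₀ (V₀/V)^(Q_out/(Q_in−Q_out)) = 43.6 × (1230/3085.9)^(0.88137) = 19.382 g.
C = m/V = 19.382/3085.9 = 0.0062809 g/L.

0.00628 g/L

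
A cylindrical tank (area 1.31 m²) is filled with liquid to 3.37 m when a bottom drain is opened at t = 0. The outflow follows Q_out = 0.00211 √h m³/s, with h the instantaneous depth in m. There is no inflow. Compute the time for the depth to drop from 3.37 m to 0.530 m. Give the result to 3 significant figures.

1380 s

Accumulation of liquid (constant cross-section A): A dh/dt = −0.00211 √h.
This is separable: 2 d(√h)/dt = −0.00211/A, so √h = √h₀ − (0.00211/(2A)) t.
t = 2A(√h₀ − √h)/0.00211 = 2·1.31·(√3.37 − √0.530)/0.00211
  = 2.6200 × (1.8358 − 0.72801) / 0.00211 = 1375.5 s.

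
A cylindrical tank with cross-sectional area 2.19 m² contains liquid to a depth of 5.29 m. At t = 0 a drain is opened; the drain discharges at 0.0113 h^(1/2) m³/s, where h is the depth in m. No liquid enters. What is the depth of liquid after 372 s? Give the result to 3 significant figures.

1.80 m

Unsteady balance on liquid volume: A dh/dt = −0.0113 √h.
This is separable: 2 d(√h)/dt = −0.0113/A, so √h = √h₀ − (0.0113/(2A)) t.
√h = √5.29 − 0.0113·372/(2·2.19) = 2.3000 − 0.95973 = 1.3403.
h = 1.3403² = 1.7963 m.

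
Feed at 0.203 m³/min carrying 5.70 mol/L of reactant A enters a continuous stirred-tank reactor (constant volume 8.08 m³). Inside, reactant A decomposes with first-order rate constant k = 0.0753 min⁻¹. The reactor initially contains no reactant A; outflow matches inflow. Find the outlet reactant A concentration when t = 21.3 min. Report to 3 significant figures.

Accumulation = in − out − consumed: V dC/dt = Q C_in − Q C − k V C.
dC/dt = (Q/V) C_in − (Q/V + k) C; effective rate a = Q/V + k = 0.025124 + 0.0753 = 0.10042 min⁻¹.
C_ss = Q C_in/(Q + kV) = 1.4260 mol/L; C(t) = C_ss + (C₀ − C_ss) e^(−a t).
C(21.3) = 1.4260 + (-1.4260)·e^(−0.10042·21.3) = 1.4260 + (-1.4260)·0.11777 = 1.2581 mol/L.

1.26 mol/L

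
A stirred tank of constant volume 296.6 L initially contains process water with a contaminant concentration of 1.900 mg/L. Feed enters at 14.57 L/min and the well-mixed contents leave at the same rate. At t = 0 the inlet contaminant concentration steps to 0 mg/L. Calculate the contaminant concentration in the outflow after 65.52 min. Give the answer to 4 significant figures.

Transient balance on the dissolved component: V dC/dt = Q(C_in − C).
Time constant τ = V/Q = 296.6/14.57 = 20.3569 min.
Integrating: C(t) = C_in + (C₀ − C_in) e^(−t/τ).
C(65.52) = 0 + (1.900 − 0)·e^(−65.52/20.3569) = 0 + (1.90000)·0.0400124 = 0.0760236 mg/L.

0.07602 mg/L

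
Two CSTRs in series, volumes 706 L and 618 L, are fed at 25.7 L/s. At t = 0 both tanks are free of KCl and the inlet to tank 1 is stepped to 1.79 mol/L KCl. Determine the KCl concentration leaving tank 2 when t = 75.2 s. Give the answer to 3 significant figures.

Each tank obeys Vᵢ dCᵢ/dt = Q(Cᵢ₋₁ − Cᵢ), so τᵢ = Vᵢ/Q.
τ₁ = 706/25.7 = 27.471 s; τ₂ = 618/25.7 = 24.047 s.
Tank 1: C₁ = C_in(1 − e^(−t/τ₁)). Tank 2 (τ₁ ≠ τ₂): C₂ = C_in[1 − (τ₁ e^(−t/τ₁) − τ₂ e^(−t/τ₂))/(τ₁ − τ₂)].
At t = 75.2: e^(−t/τ₁) = 0.064735, e^(−t/τ₂) = 0.043838.
C₂ = 1.79·[1 − (27.471·0.064735 − 24.047·0.043838)/(3.4241)] = 1.79·0.78851 = 1.4114 mol/L.

1.41 mol/L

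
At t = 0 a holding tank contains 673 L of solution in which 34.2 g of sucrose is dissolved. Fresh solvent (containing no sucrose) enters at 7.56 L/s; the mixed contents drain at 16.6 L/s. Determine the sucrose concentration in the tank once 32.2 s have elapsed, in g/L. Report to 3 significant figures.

Let m(t) be the amount of sucrose. Volume: V(t) = V₀ + (Q_in − Q_out) t = 673 − 9.0400 t; V(32.2) = 381.91 L.
Solute balance: dm/dt = 0 − Q_out C = −Q_out m/V(t).
Separate: dm/m = −Q_out dt/V(t) ⇒ ln(m/m₀) = −(Q_out/(Q_in−Q_out)) ln(V/V₀).
m = m₀ (V₀/V)^(Q_out/(Q_in−Q_out)) = 34.2 × (673/381.91)^(-1.8363) = 12.084 g.
C = m/V = 12.084/381.91 = 0.031640 g/L.

0.0316 g/L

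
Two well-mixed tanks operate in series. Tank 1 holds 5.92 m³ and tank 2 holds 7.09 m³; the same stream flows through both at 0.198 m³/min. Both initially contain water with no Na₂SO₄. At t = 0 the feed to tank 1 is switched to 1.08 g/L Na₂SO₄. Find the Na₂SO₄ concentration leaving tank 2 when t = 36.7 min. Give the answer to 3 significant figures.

0.333 g/L

Species balance on tank i: dCᵢ/dt = (Cᵢ₋₁ − Cᵢ)/τᵢ with τᵢ = Vᵢ/Q.
τ₁ = 5.92/0.198 = 29.899 min; τ₂ = 7.09/0.198 = 35.808 min.
Solving the cascade with C₁(0)=C₂(0)=0 gives C₂(t) = C_in[1 − (τ₁ e^(−t/τ₁) − τ₂ e^(−t/τ₂))/(τ₁ − τ₂)].
At t = 36.7: e^(−t/τ₁) = 0.29303, e^(−t/τ₂) = 0.35883.
C₂ = 1.08·[1 − (29.899·0.29303 − 35.808·0.35883)/(-5.9091)] = 1.08·0.30826 = 0.33292 g/L.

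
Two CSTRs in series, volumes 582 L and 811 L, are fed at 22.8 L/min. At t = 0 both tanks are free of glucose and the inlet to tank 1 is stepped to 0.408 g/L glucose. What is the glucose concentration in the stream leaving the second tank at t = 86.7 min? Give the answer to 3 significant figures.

Each tank obeys Vᵢ dCᵢ/dt = Q(Cᵢ₋₁ − Cᵢ), so τᵢ = Vᵢ/Q.
τ₁ = 582/22.8 = 25.526 min; τ₂ = 811/22.8 = 35.570 min.
Solving the cascade with C₁(0)=C₂(0)=0 gives C₂(t) = C_in[1 − (τ₁ e^(−t/τ₁) − τ₂ e^(−t/τ₂))/(τ₁ − τ₂)].
At t = 86.7: e^(−t/τ₁) = 0.033490, e^(−t/τ₂) = 0.087385.
C₂ = 0.408·[1 − (25.526·0.033490 − 35.570·0.087385)/(-10.044)] = 0.408·0.77564 = 0.31646 g/L.

0.316 g/L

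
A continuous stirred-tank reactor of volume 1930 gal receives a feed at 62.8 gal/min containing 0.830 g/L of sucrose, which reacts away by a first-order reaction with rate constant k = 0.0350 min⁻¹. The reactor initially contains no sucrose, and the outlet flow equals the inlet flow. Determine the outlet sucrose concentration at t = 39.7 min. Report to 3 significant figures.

Species balance: V dC/dt = Q C_in − Q C − k V C.
dC/dt = (Q/V) C_in − (Q/V + k) C; effective rate a = Q/V + k = 0.032539 + 0.0350 = 0.067539 min⁻¹.
C_ss = Q C_in/(Q + kV) = 0.39988 g/L; C(t) = C_ss + (C₀ − C_ss) e^(−a t).
C(39.7) = 0.39988 + (-0.39988)·e^(−0.067539·39.7) = 0.39988 + (-0.39988)·0.068475 = 0.37250 g/L.

0.372 g/L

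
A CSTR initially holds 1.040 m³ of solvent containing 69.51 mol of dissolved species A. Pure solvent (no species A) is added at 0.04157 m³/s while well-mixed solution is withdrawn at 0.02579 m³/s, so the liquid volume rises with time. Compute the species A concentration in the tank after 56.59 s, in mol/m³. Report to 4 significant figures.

Let m(t) be the amount of species A. Volume: V(t) = V₀ + (Q_in − Q_out) t = 1.040 + 0.0157800 t; V(56.59) = 1.93299 m³.
Species balance (pure solvent in): dm/dt = −Q_out · m/V(t).
Separate: dm/m = −Q_out dt/V(t) ⇒ ln(m/m₀) = −(Q_out/(Q_in−Q_out)) ln(V/V₀).
m = m₀ (V₀/V)^(Q_out/(Q_in−Q_out)) = 69.51 × (1.040/1.93299)^(1.63435) = 25.2399 mol.
C = m/V = 25.2399/1.93299 = 13.0574 mol/m³.

13.06 mol/m³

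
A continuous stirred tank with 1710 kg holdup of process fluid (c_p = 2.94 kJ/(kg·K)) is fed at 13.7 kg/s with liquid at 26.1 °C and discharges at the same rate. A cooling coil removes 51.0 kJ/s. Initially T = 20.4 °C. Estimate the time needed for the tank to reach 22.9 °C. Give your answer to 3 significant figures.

104 s

First-law balance (no shaft work): M c_p dT/dt = ṁ c_p (T_in − T) − 51.0.
τ = M/ṁ = 124.82 s; T_ss = T_in − Q̇/(ṁ c_p) = 24.834 °C.
T(t) = T_ss + (T₀ − T_ss) e^(−t/τ). Set T = 22.9:
e^(−t/τ) = (22.9 − 24.834)/(20.4 − 24.834) = 0.43615
t = −124.82 · ln(0.43615) = 103.57 s.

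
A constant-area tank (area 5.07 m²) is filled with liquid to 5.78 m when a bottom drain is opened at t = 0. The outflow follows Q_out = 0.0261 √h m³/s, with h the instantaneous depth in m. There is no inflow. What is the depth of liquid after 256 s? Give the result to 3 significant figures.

3.05 m

Accumulation of liquid (constant cross-section A): A dh/dt = −0.0261 √h.
Separate and integrate: 2(√h − √h₀) = −(0.0261/A) t.
√h = √5.78 − 0.0261·256/(2·5.07) = 2.4042 − 0.65893 = 1.7452.
h = 1.7452² = 3.0458 m.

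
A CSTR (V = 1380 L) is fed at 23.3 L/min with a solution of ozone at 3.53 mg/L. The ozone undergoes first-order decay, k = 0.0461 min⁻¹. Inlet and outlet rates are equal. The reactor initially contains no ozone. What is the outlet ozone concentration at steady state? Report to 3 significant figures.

0.946 mg/L

Species balance: V dC/dt = Q C_in − Q C − k V C.
At steady state: 0 = Q C_in − (Q + kV) C_ss, so C_ss = Q C_in/(Q + kV).
C_ss = 23.3·3.53/(23.3 + 0.0461·1380) = 82.249/86.918 = 0.94628 mg/L.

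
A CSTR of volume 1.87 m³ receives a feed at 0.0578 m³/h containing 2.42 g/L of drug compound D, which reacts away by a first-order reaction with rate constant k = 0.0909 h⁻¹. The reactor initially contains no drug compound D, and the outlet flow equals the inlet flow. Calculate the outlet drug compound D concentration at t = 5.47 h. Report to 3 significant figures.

Species balance: V dC/dt = Q C_in − Q C − k V C.
dC/dt = (Q/V) C_in − (Q/V + k) C; effective rate a = Q/V + k = 0.030909 + 0.0909 = 0.12181 h⁻¹.
C_ss = Q C_in/(Q + kV) = 0.61408 g/L; C(t) = C_ss + (C₀ − C_ss) e^(−a t).
C(5.47) = 0.61408 + (-0.61408)·e^(−0.12181·5.47) = 0.61408 + (-0.61408)·0.51361 = 0.29868 g/L.

0.299 g/L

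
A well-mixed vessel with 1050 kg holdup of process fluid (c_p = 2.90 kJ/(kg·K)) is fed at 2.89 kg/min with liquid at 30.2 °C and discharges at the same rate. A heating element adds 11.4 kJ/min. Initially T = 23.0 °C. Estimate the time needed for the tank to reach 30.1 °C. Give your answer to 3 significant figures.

First-law balance (no shaft work): M c_p dT/dt = ṁ c_p (T_in − T) + 11.4.
τ = M/ṁ = 363.32 min; T_ss = T_in + Q̇/(ṁ c_p) = 31.560 °C.
T(t) = T_ss + (T₀ − T_ss) e^(−t/τ). Set T = 30.1:
e^(−t/τ) = (30.1 − 31.560)/(23.0 − 31.560) = 0.17058
t = −363.32 · ln(0.17058) = 642.55 min.

643 min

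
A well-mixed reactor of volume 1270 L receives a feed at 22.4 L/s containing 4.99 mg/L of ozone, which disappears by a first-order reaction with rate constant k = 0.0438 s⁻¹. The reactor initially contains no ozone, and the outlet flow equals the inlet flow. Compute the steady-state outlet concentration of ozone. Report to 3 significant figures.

1.43 mg/L

Species balance: V dC/dt = Q C_in − Q C − k V C.
At steady state: 0 = Q C_in − (Q + kV) C_ss, so C_ss = Q C_in/(Q + kV).
C_ss = 22.4·4.99/(22.4 + 0.0438·1270) = 111.78/78.026 = 1.4325 mg/L.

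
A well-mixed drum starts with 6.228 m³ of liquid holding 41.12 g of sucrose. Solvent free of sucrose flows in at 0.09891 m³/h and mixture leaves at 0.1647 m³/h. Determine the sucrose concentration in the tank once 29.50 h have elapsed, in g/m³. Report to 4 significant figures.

3.766 g/m³

Let m(t) be the amount of sucrose. Volume: V(t) = V₀ + (Q_in − Q_out) t = 6.228 − 0.0657900 t; V(29.50) = 4.28719 m³.
Solute balance: dm/dt = 0 − Q_out C = −Q_out m/V(t).
dm/m = −Q_out dt/(V₀ − 0.0657900 t); integrating gives ln(m/m₀) = −(Q_out/(Q_in−Q_out)) ln(V/V₀).
m = m₀ (V₀/V)^(Q_out/(Q_in−Q_out)) = 41.12 × (6.228/4.28719)^(-2.50342) = 16.1458 g.
C = m/V = 16.1458/4.28719 = 3.76606 g/m³.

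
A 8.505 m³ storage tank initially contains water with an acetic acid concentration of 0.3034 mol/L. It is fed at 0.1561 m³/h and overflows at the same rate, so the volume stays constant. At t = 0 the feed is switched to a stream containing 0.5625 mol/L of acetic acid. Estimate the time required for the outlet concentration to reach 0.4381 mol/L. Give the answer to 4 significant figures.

Species balance: V dC/dt = Q(C_in − C) ⇒ τ = V/Q = 54.4843 h.
C(t) = C_in + (C₀ − C_in) e^(−t/τ). Set C = 0.4381 and solve for t:
e^(−t/τ) = (C − C_in)/(C₀ − C_in) = (0.4381 − 0.5625)/(0.3034 − 0.5625) = 0.480124
t = −τ ln(…) = 54.4843 × 0.733712 = 39.9758 h.

39.98 h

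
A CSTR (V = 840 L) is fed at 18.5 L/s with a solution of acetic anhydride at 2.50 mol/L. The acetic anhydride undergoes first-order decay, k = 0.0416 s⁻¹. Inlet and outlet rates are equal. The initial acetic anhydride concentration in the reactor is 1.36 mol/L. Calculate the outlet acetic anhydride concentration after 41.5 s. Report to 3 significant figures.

0.901 mol/L

V dC/dt = Q(C_in − C) − k V C.
This is linear with rate a = Q/V + k = 0.063624 s⁻¹.
C_ss = Q C_in/(Q + kV) = 0.86539 mol/L; C(t) = C_ss + (C₀ − C_ss) e^(−a t).
C(41.5) = 0.86539 + (0.49461)·e^(−0.063624·41.5) = 0.86539 + (0.49461)·0.071334 = 0.90067 mol/L.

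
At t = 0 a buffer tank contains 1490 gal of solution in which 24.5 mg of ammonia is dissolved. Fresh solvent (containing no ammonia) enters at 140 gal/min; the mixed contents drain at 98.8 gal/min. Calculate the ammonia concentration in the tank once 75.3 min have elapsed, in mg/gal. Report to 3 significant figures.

0.000359 mg/gal

Let m(t) be the amount of ammonia. Volume: V(t) = V₀ + (Q_in − Q_out) t = 1490 + 41.200 t; V(75.3) = 4592.4 gal.
Species balance (pure solvent in): dm/dt = −Q_out · m/V(t).
Separate: dm/m = −Q_out dt/V(t) ⇒ ln(m/m₀) = −(Q_out/(Q_in−Q_out)) ln(V/V₀).
m = m₀ (V₀/V)^(Q_out/(Q_in−Q_out)) = 24.5 × (1490/4592.4)^(2.3981) = 1.6477 mg.
C = m/V = 1.6477/4592.4 = 0.00035879 mg/gal.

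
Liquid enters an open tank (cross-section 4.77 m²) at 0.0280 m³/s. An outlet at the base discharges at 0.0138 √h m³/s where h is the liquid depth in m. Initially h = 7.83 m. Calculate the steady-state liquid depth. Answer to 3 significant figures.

4.12 m

Mass balance (ρ constant): A dh/dt = Q_in − 0.0138 √h. At steady state dh/dt = 0:
Q_in = 0.0138 √h_ss ⇒ √h_ss = 0.0280/0.0138 = 2.0290.
h_ss = 2.0290² = 4.1168 m. (Since h₀ = 7.83 m > h_ss, the level will fall toward this value.)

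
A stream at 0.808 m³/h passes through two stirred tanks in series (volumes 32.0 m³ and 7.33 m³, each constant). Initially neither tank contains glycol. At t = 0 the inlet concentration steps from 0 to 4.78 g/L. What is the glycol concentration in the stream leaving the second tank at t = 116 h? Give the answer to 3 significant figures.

Time constants: τᵢ = Vᵢ/Q for each well-mixed tank.
τ₁ = 32.0/0.808 = 39.604 h; τ₂ = 7.33/0.808 = 9.0718 h.
Solving the cascade with C₁(0)=C₂(0)=0 gives C₂(t) = C_in[1 − (τ₁ e^(−t/τ₁) − τ₂ e^(−t/τ₂))/(τ₁ − τ₂)].
At t = 116: e^(−t/τ₁) = 0.053450, e^(−t/τ₂) = 2.7972e-06.
C₂ = 4.78·[1 − (39.604·0.053450 − 9.0718·2.7972e-06)/(30.532)] = 4.78·0.93067 = 4.4486 g/L.

4.45 g/L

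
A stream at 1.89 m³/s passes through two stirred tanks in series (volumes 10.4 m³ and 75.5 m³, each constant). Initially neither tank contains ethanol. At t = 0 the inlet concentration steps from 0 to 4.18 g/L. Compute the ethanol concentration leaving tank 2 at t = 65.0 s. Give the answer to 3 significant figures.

3.23 g/L

Time constants: τᵢ = Vᵢ/Q for each well-mixed tank.
τ₁ = 10.4/1.89 = 5.5026 s; τ₂ = 75.5/1.89 = 39.947 s.
Tank 1: C₁ = C_in(1 − e^(−t/τ₁)). Tank 2 (τ₁ ≠ τ₂): C₂ = C_in[1 − (τ₁ e^(−t/τ₁) − τ₂ e^(−t/τ₂))/(τ₁ − τ₂)].
At t = 65.0: e^(−t/τ₁) = 7.4113e-06, e^(−t/τ₂) = 0.19649.
C₂ = 4.18·[1 − (5.5026·7.4113e-06 − 39.947·0.19649)/(-34.444)] = 4.18·0.77212 = 3.2275 g/L.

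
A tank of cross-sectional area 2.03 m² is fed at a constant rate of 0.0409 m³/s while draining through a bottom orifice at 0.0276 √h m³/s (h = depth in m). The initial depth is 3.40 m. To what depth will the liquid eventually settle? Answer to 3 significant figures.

2.20 m

Level balance: A dh/dt = 0.0409 − 0.0276 √h. Setting dh/dt = 0:
Q_in = 0.0276 √h_ss ⇒ √h_ss = 0.0409/0.0276 = 1.4819.
h_ss = 1.4819² = 2.1960 m. (Since h₀ = 3.40 m > h_ss, the level will fall toward this value.)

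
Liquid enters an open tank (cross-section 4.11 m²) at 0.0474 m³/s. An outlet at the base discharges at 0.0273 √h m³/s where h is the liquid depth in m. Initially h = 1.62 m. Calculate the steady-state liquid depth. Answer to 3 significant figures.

A dh/dt = Q_in − 0.0273 √h. Steady state requires inflow = outflow:
Q_in = 0.0273 √h_ss ⇒ √h_ss = 0.0474/0.0273 = 1.7363.
h_ss = 1.7363² = 3.0146 m. (Since h₀ = 1.62 m < h_ss, the level will rise toward this value.)

3.01 m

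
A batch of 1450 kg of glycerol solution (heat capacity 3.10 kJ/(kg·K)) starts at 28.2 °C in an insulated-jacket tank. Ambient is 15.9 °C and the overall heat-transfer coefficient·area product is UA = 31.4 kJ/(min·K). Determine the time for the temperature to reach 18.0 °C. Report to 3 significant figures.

Energy balance: M c_p dT/dt = −UA(T − T_amb).
τ = M c_p/UA = 143.15 min; T_ss = T_amb = 15.900 °C.
T(t) = T_ss + (T₀ − T_ss)e^(−t/τ); set T = 18.0:
t = −τ ln[(T − T_ss)/(T₀ − T_ss)] = −143.15 · ln(0.17073) = 253.05 min.

253 min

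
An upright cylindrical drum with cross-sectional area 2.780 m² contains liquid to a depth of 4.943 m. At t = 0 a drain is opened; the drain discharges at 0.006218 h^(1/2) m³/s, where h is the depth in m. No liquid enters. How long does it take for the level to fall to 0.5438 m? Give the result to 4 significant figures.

With no inflow, A dh/dt = −0.006218 √h.
Separate and integrate: 2(√h − √h₀) = −(0.006218/A) t.
t = 2A(√h₀ − √h)/0.006218 = 2·2.780·(√4.943 − √0.5438)/0.006218
  = 5.56000 × (2.22329 − 0.737428) / 0.006218 = 1328.62 s.

1329 s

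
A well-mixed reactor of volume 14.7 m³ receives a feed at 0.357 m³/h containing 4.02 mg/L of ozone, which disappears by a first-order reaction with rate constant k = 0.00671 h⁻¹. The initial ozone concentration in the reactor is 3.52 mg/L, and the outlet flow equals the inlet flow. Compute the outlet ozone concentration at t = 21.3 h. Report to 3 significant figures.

3.34 mg/L

Accumulation = in − out − consumed: V dC/dt = Q C_in − Q C − k V C.
dC/dt = (Q/V) C_in − (Q/V + k) C; effective rate a = Q/V + k = 0.024286 + 0.00671 = 0.030996 h⁻¹.
C_ss = Q C_in/(Q + kV) = 3.1497 mg/L; C(t) = C_ss + (C₀ − C_ss) e^(−a t).
C(21.3) = 3.1497 + (0.37026)·e^(−0.030996·21.3) = 3.1497 + (0.37026)·0.51674 = 3.3411 mg/L.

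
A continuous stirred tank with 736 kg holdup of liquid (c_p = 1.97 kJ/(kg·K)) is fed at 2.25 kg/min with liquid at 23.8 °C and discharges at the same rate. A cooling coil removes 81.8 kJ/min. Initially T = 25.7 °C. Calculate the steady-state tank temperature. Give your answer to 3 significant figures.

5.35 °C

M c_p dT/dt = ṁ c_p (T_in − T) − Q̇.
At steady state dT/dt = 0 ⇒ T_ss = T_in − Q̇/(ṁ c_p) = 23.8 − 81.8/(2.25·1.97) = 5.3454 °C.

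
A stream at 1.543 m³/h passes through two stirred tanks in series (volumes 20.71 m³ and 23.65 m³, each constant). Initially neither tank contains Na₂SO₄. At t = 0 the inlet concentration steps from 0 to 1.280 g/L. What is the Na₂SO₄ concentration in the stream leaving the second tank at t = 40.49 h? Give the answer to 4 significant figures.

0.9879 g/L

Each tank obeys Vᵢ dCᵢ/dt = Q(Cᵢ₋₁ − Cᵢ), so τᵢ = Vᵢ/Q.
τ₁ = 20.71/1.543 = 13.4219 h; τ₂ = 23.65/1.543 = 15.3273 h.
Tank 1: C₁ = C_in(1 − e^(−t/τ₁)). Tank 2 (τ₁ ≠ τ₂): C₂ = C_in[1 − (τ₁ e^(−t/τ₁) − τ₂ e^(−t/τ₂))/(τ₁ − τ₂)].
At t = 40.49: e^(−t/τ₁) = 0.0489620, e^(−t/τ₂) = 0.0712405.
C₂ = 1.280·[1 − (13.4219·0.0489620 − 15.3273·0.0712405)/(-1.90538)] = 1.280·0.771825 = 0.987936 g/L.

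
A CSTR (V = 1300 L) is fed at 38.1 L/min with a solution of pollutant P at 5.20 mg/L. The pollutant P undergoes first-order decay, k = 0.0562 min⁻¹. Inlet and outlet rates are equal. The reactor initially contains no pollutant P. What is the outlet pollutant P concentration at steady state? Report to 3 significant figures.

1.78 mg/L

Species balance: V dC/dt = Q C_in − Q C − k V C.
Steady state (dC/dt = 0): C_ss = Q C_in/(Q + kV) = C_in/(1 + kV/Q).
C_ss = 38.1·5.20/(38.1 + 0.0562·1300) = 198.12/111.16 = 1.7823 mg/L.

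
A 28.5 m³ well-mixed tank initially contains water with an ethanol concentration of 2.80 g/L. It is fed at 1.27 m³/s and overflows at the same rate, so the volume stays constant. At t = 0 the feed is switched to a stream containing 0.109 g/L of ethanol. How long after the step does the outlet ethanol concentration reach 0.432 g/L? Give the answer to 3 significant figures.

47.6 s

Unsteady species balance (constant V, well mixed): V dC/dt = Q(C_in − C), so τ = V/Q = 22.441 s.
C(t) = C_in + (C₀ − C_in) e^(−t/τ). Set C = 0.432 and solve for t:
e^(−t/τ) = (C − C_in)/(C₀ − C_in) = (0.432 − 0.109)/(2.80 − 0.109) = 0.12003
t = −τ ln(…) = 22.441 × 2.1200 = 47.575 s.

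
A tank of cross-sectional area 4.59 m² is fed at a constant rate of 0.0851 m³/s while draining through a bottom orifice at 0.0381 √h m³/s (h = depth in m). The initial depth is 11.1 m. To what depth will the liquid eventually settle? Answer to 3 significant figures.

Unsteady balance on liquid volume: A dh/dt = Q_in − 0.0381 √h. At steady state dh/dt = 0:
Q_in = 0.0381 √h_ss ⇒ √h_ss = 0.0851/0.0381 = 2.2336.
h_ss = 2.2336² = 4.9890 m. (Since h₀ = 11.1 m > h_ss, the level will fall toward this value.)

4.99 m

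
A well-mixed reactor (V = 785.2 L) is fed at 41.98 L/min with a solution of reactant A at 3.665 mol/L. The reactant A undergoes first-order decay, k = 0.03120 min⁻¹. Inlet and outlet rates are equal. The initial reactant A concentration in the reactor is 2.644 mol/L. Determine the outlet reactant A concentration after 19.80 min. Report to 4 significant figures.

V dC/dt = Q(C_in − C) − k V C.
This is linear with rate a = Q/V + k = 0.0846641 min⁻¹.
C_ss = Q C_in/(Q + kV) = 2.31439 mol/L; C(t) = C_ss + (C₀ − C_ss) e^(−a t).
C(19.80) = 2.31439 + (0.329608)·e^(−0.0846641·19.80) = 2.31439 + (0.329608)·0.187056 = 2.37605 mol/L.

2.376 mol/L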